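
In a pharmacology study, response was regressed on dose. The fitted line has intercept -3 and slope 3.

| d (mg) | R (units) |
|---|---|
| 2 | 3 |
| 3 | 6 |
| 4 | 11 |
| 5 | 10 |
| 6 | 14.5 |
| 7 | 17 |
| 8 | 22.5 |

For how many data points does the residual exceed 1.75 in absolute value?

d=2: ŷ = -3 + 3·2 = 3; e = 3 − 3 = 0
d=3: ŷ = -3 + 3·3 = 6; e = 6 − 6 = 0
d=4: ŷ = -3 + 3·4 = 9; e = 11 − 9 = 2
d=5: ŷ = -3 + 3·5 = 12; e = 10 − 12 = -2
d=6: ŷ = -3 + 3·6 = 15; e = 14.5 − 15 = -0.5
d=7: ŷ = -3 + 3·7 = 18; e = 17 − 18 = -1
d=8: ŷ = -3 + 3·8 = 21; e = 22.5 − 21 = 1.5
|e| > 1.75: d=4 (|e|=2), d=5 (|e|=2) → 2

2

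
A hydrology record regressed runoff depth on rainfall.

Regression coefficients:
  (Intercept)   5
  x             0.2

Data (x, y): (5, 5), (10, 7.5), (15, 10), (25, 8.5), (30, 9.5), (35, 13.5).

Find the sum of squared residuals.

SSE = 12

x=5: ŷ = 5 + 0.2·5 = 6; e = 5 − 6 = -1
x=10: ŷ = 5 + 0.2·10 = 7; e = 7.5 − 7 = 0.5
x=15: ŷ = 5 + 0.2·15 = 8; e = 10 − 8 = 2
x=25: ŷ = 5 + 0.2·25 = 10; e = 8.5 − 10 = -1.5
x=30: ŷ = 5 + 0.2·30 = 11; e = 9.5 − 11 = -1.5
x=35: ŷ = 5 + 0.2·35 = 12; e = 13.5 − 12 = 1.5
SSE = 1 + 0.25 + 4 + 2.25 + 2.25 + 2.25 = 12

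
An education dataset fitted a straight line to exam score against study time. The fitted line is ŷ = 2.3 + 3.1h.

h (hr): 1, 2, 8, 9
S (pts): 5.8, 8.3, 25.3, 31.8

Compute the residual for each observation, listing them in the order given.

h=1: ŷ = 2.3 + 3.1·1 = 5.4; r = 5.8 − 5.4 = 0.4
h=2: ŷ = 2.3 + 3.1·2 = 8.5; r = 8.3 − 8.5 = -0.2
h=8: ŷ = 2.3 + 3.1·8 = 27.1; r = 25.3 − 27.1 = -1.8
h=9: ŷ = 2.3 + 3.1·9 = 30.2; r = 31.8 − 30.2 = 1.6

0.4, -0.2, -1.8, 1.6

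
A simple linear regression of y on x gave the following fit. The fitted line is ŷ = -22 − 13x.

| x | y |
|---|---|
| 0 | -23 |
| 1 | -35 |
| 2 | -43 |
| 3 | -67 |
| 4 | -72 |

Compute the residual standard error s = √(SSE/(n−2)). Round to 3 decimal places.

s = 4.690

x=0: ŷ = -22 − 13·0 = -22; e = -23 − (-22) = -1
x=1: ŷ = -22 − 13·1 = -35; e = -35 − (-35) = 0
x=2: ŷ = -22 − 13·2 = -48; e = -43 − (-48) = 5
x=3: ŷ = -22 − 13·3 = -61; e = -67 − (-61) = -6
x=4: ŷ = -22 − 13·4 = -74; e = -72 − (-74) = 2
SSE = 1 + 0 + 25 + 36 + 4 = 66
s = √(66/3) = √22 ≈ 4.690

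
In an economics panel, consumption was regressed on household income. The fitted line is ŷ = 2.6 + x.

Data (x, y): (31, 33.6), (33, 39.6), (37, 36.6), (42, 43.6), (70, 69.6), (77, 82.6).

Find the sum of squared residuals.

x=31: ŷ = 2.6 + 31 = 33.6; e = 33.6 − 33.6 = 0
x=33: ŷ = 2.6 + 33 = 35.6; e = 39.6 − 35.6 = 4
x=37: ŷ = 2.6 + 37 = 39.6; e = 36.6 − 39.6 = -3
x=42: ŷ = 2.6 + 42 = 44.6; e = 43.6 − 44.6 = -1
x=70: ŷ = 2.6 + 70 = 72.6; e = 69.6 − 72.6 = -3
x=77: ŷ = 2.6 + 77 = 79.6; e = 82.6 − 79.6 = 3
SSE = 0 + 16 + 9 + 1 + 9 + 9 = 44

SSE = 44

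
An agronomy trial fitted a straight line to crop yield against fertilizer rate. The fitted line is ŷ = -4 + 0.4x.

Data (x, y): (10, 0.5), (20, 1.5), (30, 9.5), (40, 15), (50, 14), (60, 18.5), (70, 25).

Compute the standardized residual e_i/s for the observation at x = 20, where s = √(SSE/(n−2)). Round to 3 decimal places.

-1.118

x=10: ŷ = -4 + 0.4·10 = 0; e = 0.5 − 0 = 0.5
x=20: ŷ = -4 + 0.4·20 = 4; e = 1.5 − 4 = -2.5
x=30: ŷ = -4 + 0.4·30 = 8; e = 9.5 − 8 = 1.5
x=40: ŷ = -4 + 0.4·40 = 12; e = 15 − 12 = 3
x=50: ŷ = -4 + 0.4·50 = 16; e = 14 − 16 = -2
x=60: ŷ = -4 + 0.4·60 = 20; e = 18.5 − 20 = -1.5
x=70: ŷ = -4 + 0.4·70 = 24; e = 25 − 24 = 1
SSE = 0.25 + 6.25 + 2.25 + 9 + 4 + 2.25 + 1 = 25
s = √(25/5) = 2.23607
e/s = -2.5 / 2.23607 = -1.118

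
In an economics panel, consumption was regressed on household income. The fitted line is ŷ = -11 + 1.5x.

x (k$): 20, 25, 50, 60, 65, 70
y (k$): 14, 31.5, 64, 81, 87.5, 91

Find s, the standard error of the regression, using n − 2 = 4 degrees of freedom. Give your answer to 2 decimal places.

x=20: ŷ = -11 + 1.5·20 = 19; r = 14 − 19 = -5
x=25: ŷ = -11 + 1.5·25 = 26.5; r = 31.5 − 26.5 = 5
x=50: ŷ = -11 + 1.5·50 = 64; r = 64 − 64 = 0
x=60: ŷ = -11 + 1.5·60 = 79; r = 81 − 79 = 2
x=65: ŷ = -11 + 1.5·65 = 86.5; r = 87.5 − 86.5 = 1
x=70: ŷ = -11 + 1.5·70 = 94; r = 91 − 94 = -3
SSE = 25 + 25 + 0 + 4 + 1 + 9 = 64
s = √(64/4) = √16 ≈ 4.00

s = 4.00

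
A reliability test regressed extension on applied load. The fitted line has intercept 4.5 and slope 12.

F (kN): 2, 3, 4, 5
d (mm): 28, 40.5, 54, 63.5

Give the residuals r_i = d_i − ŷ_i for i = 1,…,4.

F=2: ŷ = 4.5 + 12·2 = 28.5; r = 28 − 28.5 = -0.5
F=3: ŷ = 4.5 + 12·3 = 40.5; r = 40.5 − 40.5 = 0
F=4: ŷ = 4.5 + 12·4 = 52.5; r = 54 − 52.5 = 1.5
F=5: ŷ = 4.5 + 12·5 = 64.5; r = 63.5 − 64.5 = -1

-0.5, 0, 1.5, -1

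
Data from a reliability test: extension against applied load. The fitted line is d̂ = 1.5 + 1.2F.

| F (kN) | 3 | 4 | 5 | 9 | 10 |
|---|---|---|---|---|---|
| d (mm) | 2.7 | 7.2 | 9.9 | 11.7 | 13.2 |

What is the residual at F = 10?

d̂ = 1.5 + 1.2·10 = 13.5
e = 13.2 − 13.5 = -0.3

e = -0.3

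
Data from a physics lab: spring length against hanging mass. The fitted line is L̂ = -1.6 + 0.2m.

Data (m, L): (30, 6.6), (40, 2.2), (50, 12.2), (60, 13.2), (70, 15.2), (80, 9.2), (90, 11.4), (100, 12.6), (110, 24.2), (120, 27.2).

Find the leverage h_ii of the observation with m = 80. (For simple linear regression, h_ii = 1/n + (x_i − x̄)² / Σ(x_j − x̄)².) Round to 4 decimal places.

h = 0.1030

m̄ = (30 + 40 + 50 + 60 + 70 + 80 + 90 + 100 + 110 + 120)/10 = 75
Σ(m − m̄)² = 2025 + 1225 + 625 + 225 + 25 + 25 + 225 + 625 + 1225 + 2025 = 8250
h = 1/10 + (5)²/8250 = 0.1 + 0.0030303 = 0.1030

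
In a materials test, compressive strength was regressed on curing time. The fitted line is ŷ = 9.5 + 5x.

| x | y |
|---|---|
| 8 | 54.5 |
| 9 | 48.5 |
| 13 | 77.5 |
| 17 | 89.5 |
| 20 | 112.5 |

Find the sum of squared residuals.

SSE = 104

x=8: ŷ = 9.5 + 5·8 = 49.5; r = 54.5 − 49.5 = 5
x=9: ŷ = 9.5 + 5·9 = 54.5; r = 48.5 − 54.5 = -6
x=13: ŷ = 9.5 + 5·13 = 74.5; r = 77.5 − 74.5 = 3
x=17: ŷ = 9.5 + 5·17 = 94.5; r = 89.5 − 94.5 = -5
x=20: ŷ = 9.5 + 5·20 = 109.5; r = 112.5 − 109.5 = 3
SSE = 25 + 36 + 9 + 25 + 9 = 104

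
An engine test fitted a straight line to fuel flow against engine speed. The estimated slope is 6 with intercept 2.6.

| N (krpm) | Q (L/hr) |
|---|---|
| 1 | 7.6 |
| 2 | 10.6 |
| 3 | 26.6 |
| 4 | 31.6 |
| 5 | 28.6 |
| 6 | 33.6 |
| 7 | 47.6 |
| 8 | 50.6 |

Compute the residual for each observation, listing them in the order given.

N=1: ŷ = 2.6 + 6·1 = 8.6; r = 7.6 − 8.6 = -1
N=2: ŷ = 2.6 + 6·2 = 14.6; r = 10.6 − 14.6 = -4
N=3: ŷ = 2.6 + 6·3 = 20.6; r = 26.6 − 20.6 = 6
N=4: ŷ = 2.6 + 6·4 = 26.6; r = 31.6 − 26.6 = 5
N=5: ŷ = 2.6 + 6·5 = 32.6; r = 28.6 − 32.6 = -4
N=6: ŷ = 2.6 + 6·6 = 38.6; r = 33.6 − 38.6 = -5
N=7: ŷ = 2.6 + 6·7 = 44.6; r = 47.6 − 44.6 = 3
N=8: ŷ = 2.6 + 6·8 = 50.6; r = 50.6 − 50.6 = 0

-1, -4, 6, 5, -4, -5, 3, 0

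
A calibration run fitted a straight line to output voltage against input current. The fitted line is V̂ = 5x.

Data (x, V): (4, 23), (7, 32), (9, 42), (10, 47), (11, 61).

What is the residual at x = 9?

V̂ = 5·9 = 45
r = 42 − 45 = -3

r = -3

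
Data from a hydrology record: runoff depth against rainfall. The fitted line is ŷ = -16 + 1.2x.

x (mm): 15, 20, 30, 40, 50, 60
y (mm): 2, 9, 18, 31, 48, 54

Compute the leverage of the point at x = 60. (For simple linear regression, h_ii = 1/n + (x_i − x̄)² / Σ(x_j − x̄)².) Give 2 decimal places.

x̄ = (15 + 20 + 30 + 40 + 50 + 60)/6 = 35.8333
Σ(x − x̄)² = 434.028 + 250.694 + 34.0278 + 17.3611 + 200.694 + 584.028 = 1520.83
h = 1/6 + (24.1667)²/1520.83 = 0.166667 + 0.384018 = 0.55

h = 0.55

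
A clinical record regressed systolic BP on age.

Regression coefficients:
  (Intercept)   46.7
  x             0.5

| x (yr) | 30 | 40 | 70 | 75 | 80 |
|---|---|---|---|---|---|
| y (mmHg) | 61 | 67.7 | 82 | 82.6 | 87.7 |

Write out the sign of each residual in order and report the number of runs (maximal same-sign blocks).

4 runs

x=30: ŷ = 46.7 + 0.5·30 = 61.7; r = 61 − 61.7 = -0.7
x=40: ŷ = 46.7 + 0.5·40 = 66.7; r = 67.7 − 66.7 = 1
x=70: ŷ = 46.7 + 0.5·70 = 81.7; r = 82 − 81.7 = 0.3
x=75: ŷ = 46.7 + 0.5·75 = 84.2; r = 82.6 − 84.2 = -1.6
x=80: ŷ = 46.7 + 0.5·80 = 86.7; r = 87.7 − 86.7 = 1
Signs: − + + − +
Runs: −×1, +×2, −×1, +×1 → 4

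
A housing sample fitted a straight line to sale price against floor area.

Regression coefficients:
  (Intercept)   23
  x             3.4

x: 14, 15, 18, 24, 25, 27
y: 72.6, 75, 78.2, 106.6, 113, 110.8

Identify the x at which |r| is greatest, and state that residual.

x=14: ŷ = 23 + 3.4·14 = 70.6; r = 72.6 − 70.6 = 2
x=15: ŷ = 23 + 3.4·15 = 74; r = 75 − 74 = 1
x=18: ŷ = 23 + 3.4·18 = 84.2; r = 78.2 − 84.2 = -6
x=24: ŷ = 23 + 3.4·24 = 104.6; r = 106.6 − 104.6 = 2
x=25: ŷ = 23 + 3.4·25 = 108; r = 113 − 108 = 5
x=27: ŷ = 23 + 3.4·27 = 114.8; r = 110.8 − 114.8 = -4
Largest |r| is 6 at x = 18, residual -6.

x = 18, r = -6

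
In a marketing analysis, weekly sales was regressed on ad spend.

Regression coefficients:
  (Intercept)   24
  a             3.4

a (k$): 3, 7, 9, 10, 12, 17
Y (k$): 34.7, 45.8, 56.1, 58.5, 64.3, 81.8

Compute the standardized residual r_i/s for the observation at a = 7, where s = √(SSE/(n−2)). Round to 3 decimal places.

-1.512

a=3: Ŷ = 24 + 3.4·3 = 34.2; r = 34.7 − 34.2 = 0.5
a=7: Ŷ = 24 + 3.4·7 = 47.8; r = 45.8 − 47.8 = -2
a=9: Ŷ = 24 + 3.4·9 = 54.6; r = 56.1 − 54.6 = 1.5
a=10: Ŷ = 24 + 3.4·10 = 58; r = 58.5 − 58 = 0.5
a=12: Ŷ = 24 + 3.4·12 = 64.8; r = 64.3 − 64.8 = -0.5
a=17: Ŷ = 24 + 3.4·17 = 81.8; r = 81.8 − 81.8 = 0
SSE = 0.25 + 4 + 2.25 + 0.25 + 0.25 + 0 = 7
s = √(7/4) = 1.32288
r/s = -2 / 1.32288 = -1.512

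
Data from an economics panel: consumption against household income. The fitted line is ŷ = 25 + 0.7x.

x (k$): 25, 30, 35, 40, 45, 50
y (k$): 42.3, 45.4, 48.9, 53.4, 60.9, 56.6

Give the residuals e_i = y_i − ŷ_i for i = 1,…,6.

-0.2, -0.6, -0.6, 0.4, 4.4, -3.4

x=25: ŷ = 25 + 0.7·25 = 42.5; e = 42.3 − 42.5 = -0.2
x=30: ŷ = 25 + 0.7·30 = 46; e = 45.4 − 46 = -0.6
x=35: ŷ = 25 + 0.7·35 = 49.5; e = 48.9 − 49.5 = -0.6
x=40: ŷ = 25 + 0.7·40 = 53; e = 53.4 − 53 = 0.4
x=45: ŷ = 25 + 0.7·45 = 56.5; e = 60.9 − 56.5 = 4.4
x=50: ŷ = 25 + 0.7·50 = 60; e = 56.6 − 60 = -3.4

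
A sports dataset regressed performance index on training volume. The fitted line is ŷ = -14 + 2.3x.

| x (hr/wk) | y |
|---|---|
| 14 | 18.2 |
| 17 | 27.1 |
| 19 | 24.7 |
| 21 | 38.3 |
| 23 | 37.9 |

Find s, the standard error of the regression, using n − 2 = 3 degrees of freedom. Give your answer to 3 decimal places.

x=14: ŷ = -14 + 2.3·14 = 18.2; r = 18.2 − 18.2 = 0
x=17: ŷ = -14 + 2.3·17 = 25.1; r = 27.1 − 25.1 = 2
x=19: ŷ = -14 + 2.3·19 = 29.7; r = 24.7 − 29.7 = -5
x=21: ŷ = -14 + 2.3·21 = 34.3; r = 38.3 − 34.3 = 4
x=23: ŷ = -14 + 2.3·23 = 38.9; r = 37.9 − 38.9 = -1
SSE = 0 + 4 + 25 + 16 + 1 = 46
s = √(46/3) = √15.3333 ≈ 3.916

s = 3.916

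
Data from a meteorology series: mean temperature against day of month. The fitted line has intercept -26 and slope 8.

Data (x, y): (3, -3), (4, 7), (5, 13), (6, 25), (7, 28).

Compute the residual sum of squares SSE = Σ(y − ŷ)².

SSE = 16

x=3: ŷ = -26 + 8·3 = -2; e = -3 − (-2) = -1
x=4: ŷ = -26 + 8·4 = 6; e = 7 − 6 = 1
x=5: ŷ = -26 + 8·5 = 14; e = 13 − 14 = -1
x=6: ŷ = -26 + 8·6 = 22; e = 25 − 22 = 3
x=7: ŷ = -26 + 8·7 = 30; e = 28 − 30 = -2
SSE = 1 + 1 + 1 + 9 + 4 = 16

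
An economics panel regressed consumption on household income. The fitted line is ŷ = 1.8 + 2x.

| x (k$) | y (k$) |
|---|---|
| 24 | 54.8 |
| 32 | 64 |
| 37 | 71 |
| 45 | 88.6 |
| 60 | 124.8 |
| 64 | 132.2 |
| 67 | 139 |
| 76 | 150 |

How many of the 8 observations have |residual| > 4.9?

1

x=24: ŷ = 1.8 + 2·24 = 49.8; r = 54.8 − 49.8 = 5
x=32: ŷ = 1.8 + 2·32 = 65.8; r = 64 − 65.8 = -1.8
x=37: ŷ = 1.8 + 2·37 = 75.8; r = 71 − 75.8 = -4.8
x=45: ŷ = 1.8 + 2·45 = 91.8; r = 88.6 − 91.8 = -3.2
x=60: ŷ = 1.8 + 2·60 = 121.8; r = 124.8 − 121.8 = 3
x=64: ŷ = 1.8 + 2·64 = 129.8; r = 132.2 − 129.8 = 2.4
x=67: ŷ = 1.8 + 2·67 = 135.8; r = 139 − 135.8 = 3.2
x=76: ŷ = 1.8 + 2·76 = 153.8; r = 150 − 153.8 = -3.8
|r| > 4.9: x=24 (|r|=5) → 1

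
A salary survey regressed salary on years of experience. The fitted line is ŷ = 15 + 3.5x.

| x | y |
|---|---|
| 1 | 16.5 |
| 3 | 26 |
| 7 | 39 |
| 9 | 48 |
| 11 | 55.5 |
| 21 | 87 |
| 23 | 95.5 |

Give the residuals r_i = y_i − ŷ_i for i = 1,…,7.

-2, 0.5, -0.5, 1.5, 2, -1.5, 0

x=1: ŷ = 15 + 3.5·1 = 18.5; r = 16.5 − 18.5 = -2
x=3: ŷ = 15 + 3.5·3 = 25.5; r = 26 − 25.5 = 0.5
x=7: ŷ = 15 + 3.5·7 = 39.5; r = 39 − 39.5 = -0.5
x=9: ŷ = 15 + 3.5·9 = 46.5; r = 48 − 46.5 = 1.5
x=11: ŷ = 15 + 3.5·11 = 53.5; r = 55.5 − 53.5 = 2
x=21: ŷ = 15 + 3.5·21 = 88.5; r = 87 − 88.5 = -1.5
x=23: ŷ = 15 + 3.5·23 = 95.5; r = 95.5 − 95.5 = 0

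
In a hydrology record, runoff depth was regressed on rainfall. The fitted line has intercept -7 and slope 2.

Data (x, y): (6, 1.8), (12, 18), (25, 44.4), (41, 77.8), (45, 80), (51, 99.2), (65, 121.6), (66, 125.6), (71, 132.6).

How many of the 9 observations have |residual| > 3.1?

2

x=6: ŷ = -7 + 2·6 = 5; r = 1.8 − 5 = -3.2
x=12: ŷ = -7 + 2·12 = 17; r = 18 − 17 = 1
x=25: ŷ = -7 + 2·25 = 43; r = 44.4 − 43 = 1.4
x=41: ŷ = -7 + 2·41 = 75; r = 77.8 − 75 = 2.8
x=45: ŷ = -7 + 2·45 = 83; r = 80 − 83 = -3
x=51: ŷ = -7 + 2·51 = 95; r = 99.2 − 95 = 4.2
x=65: ŷ = -7 + 2·65 = 123; r = 121.6 − 123 = -1.4
x=66: ŷ = -7 + 2·66 = 125; r = 125.6 − 125 = 0.6
x=71: ŷ = -7 + 2·71 = 135; r = 132.6 − 135 = -2.4
|r| > 3.1: x=6 (|r|=3.2), x=51 (|r|=4.2) → 2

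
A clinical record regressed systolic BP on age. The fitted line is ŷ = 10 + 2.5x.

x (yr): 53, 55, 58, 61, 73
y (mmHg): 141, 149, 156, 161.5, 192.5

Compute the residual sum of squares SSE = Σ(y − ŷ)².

SSE = 6.5

x=53: ŷ = 10 + 2.5·53 = 142.5; r = 141 − 142.5 = -1.5
x=55: ŷ = 10 + 2.5·55 = 147.5; r = 149 − 147.5 = 1.5
x=58: ŷ = 10 + 2.5·58 = 155; r = 156 − 155 = 1
x=61: ŷ = 10 + 2.5·61 = 162.5; r = 161.5 − 162.5 = -1
x=73: ŷ = 10 + 2.5·73 = 192.5; r = 192.5 − 192.5 = 0
SSE = 2.25 + 2.25 + 1 + 1 + 0 = 6.5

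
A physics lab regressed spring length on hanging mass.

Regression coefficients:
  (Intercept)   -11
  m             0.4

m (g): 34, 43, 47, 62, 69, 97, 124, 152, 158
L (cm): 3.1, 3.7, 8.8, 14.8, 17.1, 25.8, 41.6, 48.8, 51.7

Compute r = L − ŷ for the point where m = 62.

r = 1

ŷ = -11 + 0.4·62 = 13.8
r = 14.8 − 13.8 = 1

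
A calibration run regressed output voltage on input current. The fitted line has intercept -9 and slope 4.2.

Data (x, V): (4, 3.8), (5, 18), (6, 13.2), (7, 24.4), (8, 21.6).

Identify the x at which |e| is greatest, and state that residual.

x=4: ŷ = -9 + 4.2·4 = 7.8; e = 3.8 − 7.8 = -4
x=5: ŷ = -9 + 4.2·5 = 12; e = 18 − 12 = 6
x=6: ŷ = -9 + 4.2·6 = 16.2; e = 13.2 − 16.2 = -3
x=7: ŷ = -9 + 4.2·7 = 20.4; e = 24.4 − 20.4 = 4
x=8: ŷ = -9 + 4.2·8 = 24.6; e = 21.6 − 24.6 = -3
Largest |e| is 6 at x = 5, residual 6.

x = 5, e = 6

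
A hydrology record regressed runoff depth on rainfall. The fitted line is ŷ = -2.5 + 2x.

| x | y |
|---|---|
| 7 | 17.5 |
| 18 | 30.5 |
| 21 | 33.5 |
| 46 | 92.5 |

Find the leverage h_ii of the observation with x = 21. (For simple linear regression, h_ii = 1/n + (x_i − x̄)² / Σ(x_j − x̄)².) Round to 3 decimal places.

x̄ = (7 + 18 + 21 + 46)/4 = 23
Σ(x − x̄)² = 256 + 25 + 4 + 529 = 814
h = 1/4 + (-2)²/814 = 0.25 + 0.004914 = 0.255

h = 0.255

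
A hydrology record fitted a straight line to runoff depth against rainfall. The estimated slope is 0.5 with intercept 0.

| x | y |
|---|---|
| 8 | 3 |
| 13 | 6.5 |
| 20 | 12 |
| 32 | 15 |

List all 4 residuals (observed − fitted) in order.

x=8: ŷ = 0.5·8 = 4; e = 3 − 4 = -1
x=13: ŷ = 0.5·13 = 6.5; e = 6.5 − 6.5 = 0
x=20: ŷ = 0.5·20 = 10; e = 12 − 10 = 2
x=32: ŷ = 0.5·32 = 16; e = 15 − 16 = -1

-1, 0, 2, -1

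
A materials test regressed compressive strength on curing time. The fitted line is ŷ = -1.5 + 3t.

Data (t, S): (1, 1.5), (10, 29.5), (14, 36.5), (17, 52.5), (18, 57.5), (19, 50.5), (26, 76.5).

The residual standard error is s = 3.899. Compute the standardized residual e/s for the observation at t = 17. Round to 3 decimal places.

0.769

ŷ = -1.5 + 3·17 = 49.5
e = 52.5 − 49.5 = 3
e/s = 3 / 3.899 = 0.769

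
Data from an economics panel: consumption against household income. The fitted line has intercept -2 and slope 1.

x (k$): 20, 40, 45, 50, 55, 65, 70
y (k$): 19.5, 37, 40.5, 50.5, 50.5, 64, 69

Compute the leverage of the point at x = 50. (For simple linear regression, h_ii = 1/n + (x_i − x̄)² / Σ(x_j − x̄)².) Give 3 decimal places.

x̄ = (20 + 40 + 45 + 50 + 55 + 65 + 70)/7 = 49.2857
Σ(x − x̄)² = 857.653 + 86.2245 + 18.3673 + 0.510204 + 32.6531 + 246.939 + 429.082 = 1671.43
h = 1/7 + (0.714286)²/1671.43 = 0.142857 + 0.00030525 = 0.143

h = 0.143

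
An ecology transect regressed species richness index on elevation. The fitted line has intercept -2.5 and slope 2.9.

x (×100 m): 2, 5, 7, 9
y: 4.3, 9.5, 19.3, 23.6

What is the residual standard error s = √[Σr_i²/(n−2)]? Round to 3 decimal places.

s = 2.179

x=2: ŷ = -2.5 + 2.9·2 = 3.3; r = 4.3 − 3.3 = 1
x=5: ŷ = -2.5 + 2.9·5 = 12; r = 9.5 − 12 = -2.5
x=7: ŷ = -2.5 + 2.9·7 = 17.8; r = 19.3 − 17.8 = 1.5
x=9: ŷ = -2.5 + 2.9·9 = 23.6; r = 23.6 − 23.6 = 0
SSE = 1 + 6.25 + 2.25 + 0 = 9.5
s = √(9.5/2) = √4.75 ≈ 2.179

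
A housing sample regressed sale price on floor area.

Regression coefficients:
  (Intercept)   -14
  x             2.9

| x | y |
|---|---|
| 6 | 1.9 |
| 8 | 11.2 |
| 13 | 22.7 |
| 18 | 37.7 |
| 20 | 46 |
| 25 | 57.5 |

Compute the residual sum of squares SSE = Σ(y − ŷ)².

SSE = 12.5

x=6: ŷ = -14 + 2.9·6 = 3.4; e = 1.9 − 3.4 = -1.5
x=8: ŷ = -14 + 2.9·8 = 9.2; e = 11.2 − 9.2 = 2
x=13: ŷ = -14 + 2.9·13 = 23.7; e = 22.7 − 23.7 = -1
x=18: ŷ = -14 + 2.9·18 = 38.2; e = 37.7 − 38.2 = -0.5
x=20: ŷ = -14 + 2.9·20 = 44; e = 46 − 44 = 2
x=25: ŷ = -14 + 2.9·25 = 58.5; e = 57.5 − 58.5 = -1
SSE = 2.25 + 4 + 1 + 0.25 + 4 + 1 = 12.5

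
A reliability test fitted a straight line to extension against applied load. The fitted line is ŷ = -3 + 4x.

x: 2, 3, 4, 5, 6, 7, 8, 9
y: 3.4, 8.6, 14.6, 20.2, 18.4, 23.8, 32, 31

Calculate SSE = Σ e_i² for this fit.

x=2: ŷ = -3 + 4·2 = 5; e = 3.4 − 5 = -1.6
x=3: ŷ = -3 + 4·3 = 9; e = 8.6 − 9 = -0.4
x=4: ŷ = -3 + 4·4 = 13; e = 14.6 − 13 = 1.6
x=5: ŷ = -3 + 4·5 = 17; e = 20.2 − 17 = 3.2
x=6: ŷ = -3 + 4·6 = 21; e = 18.4 − 21 = -2.6
x=7: ŷ = -3 + 4·7 = 25; e = 23.8 − 25 = -1.2
x=8: ŷ = -3 + 4·8 = 29; e = 32 − 29 = 3
x=9: ŷ = -3 + 4·9 = 33; e = 31 − 33 = -2
SSE = 2.56 + 0.16 + 2.56 + 10.24 + 6.76 + 1.44 + 9 + 4 = 36.72

SSE = 36.72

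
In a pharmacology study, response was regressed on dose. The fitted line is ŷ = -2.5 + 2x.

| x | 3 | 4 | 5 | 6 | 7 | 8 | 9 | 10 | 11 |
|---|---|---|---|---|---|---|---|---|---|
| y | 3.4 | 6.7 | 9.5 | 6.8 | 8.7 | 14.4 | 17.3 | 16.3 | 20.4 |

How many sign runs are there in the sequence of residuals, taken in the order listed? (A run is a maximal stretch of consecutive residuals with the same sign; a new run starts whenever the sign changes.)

x=3: ŷ = -2.5 + 2·3 = 3.5; r = 3.4 − 3.5 = -0.1
x=4: ŷ = -2.5 + 2·4 = 5.5; r = 6.7 − 5.5 = 1.2
x=5: ŷ = -2.5 + 2·5 = 7.5; r = 9.5 − 7.5 = 2
x=6: ŷ = -2.5 + 2·6 = 9.5; r = 6.8 − 9.5 = -2.7
x=7: ŷ = -2.5 + 2·7 = 11.5; r = 8.7 − 11.5 = -2.8
x=8: ŷ = -2.5 + 2·8 = 13.5; r = 14.4 − 13.5 = 0.9
x=9: ŷ = -2.5 + 2·9 = 15.5; r = 17.3 − 15.5 = 1.8
x=10: ŷ = -2.5 + 2·10 = 17.5; r = 16.3 − 17.5 = -1.2
x=11: ŷ = -2.5 + 2·11 = 19.5; r = 20.4 − 19.5 = 0.9
Signs: − + + − − + + − +
Runs: −×1, +×2, −×2, +×2, −×1, +×1 → 6

6 runs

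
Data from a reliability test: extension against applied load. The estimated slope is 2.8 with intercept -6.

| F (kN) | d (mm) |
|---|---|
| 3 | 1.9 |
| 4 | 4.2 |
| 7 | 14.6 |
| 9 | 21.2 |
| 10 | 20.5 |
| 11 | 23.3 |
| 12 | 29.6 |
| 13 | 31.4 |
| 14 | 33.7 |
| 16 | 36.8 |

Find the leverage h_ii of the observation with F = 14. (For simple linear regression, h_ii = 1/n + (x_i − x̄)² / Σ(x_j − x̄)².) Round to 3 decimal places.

h = 0.204

F̄ = (3 + 4 + 7 + 9 + 10 + 11 + 12 + 13 + 14 + 16)/10 = 9.9
Σ(F − F̄)² = 47.61 + 34.81 + 8.41 + 0.81 + 0.01 + 1.21 + 4.41 + 9.61 + 16.81 + 37.21 = 160.9
h = 1/10 + (4.1)²/160.9 = 0.1 + 0.104475 = 0.204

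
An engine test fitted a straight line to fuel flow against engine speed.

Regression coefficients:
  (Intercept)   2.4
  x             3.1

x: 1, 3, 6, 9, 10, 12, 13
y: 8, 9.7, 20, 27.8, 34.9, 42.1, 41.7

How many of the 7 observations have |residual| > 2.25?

x=1: ŷ = 2.4 + 3.1·1 = 5.5; e = 8 − 5.5 = 2.5
x=3: ŷ = 2.4 + 3.1·3 = 11.7; e = 9.7 − 11.7 = -2
x=6: ŷ = 2.4 + 3.1·6 = 21; e = 20 − 21 = -1
x=9: ŷ = 2.4 + 3.1·9 = 30.3; e = 27.8 − 30.3 = -2.5
x=10: ŷ = 2.4 + 3.1·10 = 33.4; e = 34.9 − 33.4 = 1.5
x=12: ŷ = 2.4 + 3.1·12 = 39.6; e = 42.1 − 39.6 = 2.5
x=13: ŷ = 2.4 + 3.1·13 = 42.7; e = 41.7 − 42.7 = -1
|e| > 2.25: x=1 (|e|=2.5), x=9 (|e|=2.5), x=12 (|e|=2.5) → 3

3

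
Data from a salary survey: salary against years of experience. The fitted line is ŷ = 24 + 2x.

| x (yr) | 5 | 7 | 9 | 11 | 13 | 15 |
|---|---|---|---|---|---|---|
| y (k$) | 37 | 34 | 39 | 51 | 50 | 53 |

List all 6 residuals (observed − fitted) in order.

x=5: ŷ = 24 + 2·5 = 34; e = 37 − 34 = 3
x=7: ŷ = 24 + 2·7 = 38; e = 34 − 38 = -4
x=9: ŷ = 24 + 2·9 = 42; e = 39 − 42 = -3
x=11: ŷ = 24 + 2·11 = 46; e = 51 − 46 = 5
x=13: ŷ = 24 + 2·13 = 50; e = 50 − 50 = 0
x=15: ŷ = 24 + 2·15 = 54; e = 53 − 54 = -1

3, -4, -3, 5, 0, -1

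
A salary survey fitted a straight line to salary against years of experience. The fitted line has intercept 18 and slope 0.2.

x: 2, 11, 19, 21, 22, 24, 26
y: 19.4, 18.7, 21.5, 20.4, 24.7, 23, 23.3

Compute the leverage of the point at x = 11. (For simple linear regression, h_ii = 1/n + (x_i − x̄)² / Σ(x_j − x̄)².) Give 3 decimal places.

x̄ = (2 + 11 + 19 + 21 + 22 + 24 + 26)/7 = 17.8571
Σ(x − x̄)² = 251.449 + 47.0204 + 1.30612 + 9.87755 + 17.1633 + 37.7347 + 66.3061 = 430.857
h = 1/7 + (-6.85714)²/430.857 = 0.142857 + 0.109132 = 0.252

h = 0.252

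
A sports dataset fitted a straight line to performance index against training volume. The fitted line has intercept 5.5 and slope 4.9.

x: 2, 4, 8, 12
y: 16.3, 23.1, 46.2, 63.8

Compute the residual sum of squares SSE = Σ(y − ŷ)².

SSE = 7.5

x=2: ŷ = 5.5 + 4.9·2 = 15.3; e = 16.3 − 15.3 = 1
x=4: ŷ = 5.5 + 4.9·4 = 25.1; e = 23.1 − 25.1 = -2
x=8: ŷ = 5.5 + 4.9·8 = 44.7; e = 46.2 − 44.7 = 1.5
x=12: ŷ = 5.5 + 4.9·12 = 64.3; e = 63.8 − 64.3 = -0.5
SSE = 1 + 4 + 2.25 + 0.25 = 7.5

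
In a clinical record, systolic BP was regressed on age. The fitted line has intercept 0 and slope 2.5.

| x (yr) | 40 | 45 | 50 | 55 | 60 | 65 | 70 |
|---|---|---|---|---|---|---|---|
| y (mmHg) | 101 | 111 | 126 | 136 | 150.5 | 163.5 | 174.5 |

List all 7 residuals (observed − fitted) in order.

x=40: ŷ = 2.5·40 = 100; e = 101 − 100 = 1
x=45: ŷ = 2.5·45 = 112.5; e = 111 − 112.5 = -1.5
x=50: ŷ = 2.5·50 = 125; e = 126 − 125 = 1
x=55: ŷ = 2.5·55 = 137.5; e = 136 − 137.5 = -1.5
x=60: ŷ = 2.5·60 = 150; e = 150.5 − 150 = 0.5
x=65: ŷ = 2.5·65 = 162.5; e = 163.5 − 162.5 = 1
x=70: ŷ = 2.5·70 = 175; e = 174.5 − 175 = -0.5

1, -1.5, 1, -1.5, 0.5, 1, -0.5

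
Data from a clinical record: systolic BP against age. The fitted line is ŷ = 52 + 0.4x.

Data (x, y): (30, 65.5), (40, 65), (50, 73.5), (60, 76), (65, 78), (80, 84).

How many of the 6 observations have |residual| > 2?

x=30: ŷ = 52 + 0.4·30 = 64; r = 65.5 − 64 = 1.5
x=40: ŷ = 52 + 0.4·40 = 68; r = 65 − 68 = -3
x=50: ŷ = 52 + 0.4·50 = 72; r = 73.5 − 72 = 1.5
x=60: ŷ = 52 + 0.4·60 = 76; r = 76 − 76 = 0
x=65: ŷ = 52 + 0.4·65 = 78; r = 78 − 78 = 0
x=80: ŷ = 52 + 0.4·80 = 84; r = 84 − 84 = 0
|r| > 2: x=40 (|r|=3) → 1

1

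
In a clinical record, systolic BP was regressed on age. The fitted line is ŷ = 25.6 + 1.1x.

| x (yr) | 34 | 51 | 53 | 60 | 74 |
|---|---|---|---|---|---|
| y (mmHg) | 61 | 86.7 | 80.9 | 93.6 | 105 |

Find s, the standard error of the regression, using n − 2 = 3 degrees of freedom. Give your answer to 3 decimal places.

s = 3.916

x=34: ŷ = 25.6 + 1.1·34 = 63; r = 61 − 63 = -2
x=51: ŷ = 25.6 + 1.1·51 = 81.7; r = 86.7 − 81.7 = 5
x=53: ŷ = 25.6 + 1.1·53 = 83.9; r = 80.9 − 83.9 = -3
x=60: ŷ = 25.6 + 1.1·60 = 91.6; r = 93.6 − 91.6 = 2
x=74: ŷ = 25.6 + 1.1·74 = 107; r = 105 − 107 = -2
SSE = 4 + 25 + 9 + 4 + 4 = 46
s = √(46/3) = √15.3333 ≈ 3.916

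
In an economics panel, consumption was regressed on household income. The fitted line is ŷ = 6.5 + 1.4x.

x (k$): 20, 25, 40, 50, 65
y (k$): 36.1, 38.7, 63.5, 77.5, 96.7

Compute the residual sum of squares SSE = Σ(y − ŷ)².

SSE = 13.04

x=20: ŷ = 6.5 + 1.4·20 = 34.5; r = 36.1 − 34.5 = 1.6
x=25: ŷ = 6.5 + 1.4·25 = 41.5; r = 38.7 − 41.5 = -2.8
x=40: ŷ = 6.5 + 1.4·40 = 62.5; r = 63.5 − 62.5 = 1
x=50: ŷ = 6.5 + 1.4·50 = 76.5; r = 77.5 − 76.5 = 1
x=65: ŷ = 6.5 + 1.4·65 = 97.5; r = 96.7 − 97.5 = -0.8
SSE = 2.56 + 7.84 + 1 + 1 + 0.64 = 13.04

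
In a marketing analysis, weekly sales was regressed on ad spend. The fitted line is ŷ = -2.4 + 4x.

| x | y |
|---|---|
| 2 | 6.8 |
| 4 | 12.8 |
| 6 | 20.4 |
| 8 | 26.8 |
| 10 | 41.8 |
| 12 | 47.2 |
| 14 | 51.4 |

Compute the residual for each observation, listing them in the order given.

1.2, -0.8, -1.2, -2.8, 4.2, 1.6, -2.2

x=2: ŷ = -2.4 + 4·2 = 5.6; r = 6.8 − 5.6 = 1.2
x=4: ŷ = -2.4 + 4·4 = 13.6; r = 12.8 − 13.6 = -0.8
x=6: ŷ = -2.4 + 4·6 = 21.6; r = 20.4 − 21.6 = -1.2
x=8: ŷ = -2.4 + 4·8 = 29.6; r = 26.8 − 29.6 = -2.8
x=10: ŷ = -2.4 + 4·10 = 37.6; r = 41.8 − 37.6 = 4.2
x=12: ŷ = -2.4 + 4·12 = 45.6; r = 47.2 − 45.6 = 1.6
x=14: ŷ = -2.4 + 4·14 = 53.6; r = 51.4 − 53.6 = -2.2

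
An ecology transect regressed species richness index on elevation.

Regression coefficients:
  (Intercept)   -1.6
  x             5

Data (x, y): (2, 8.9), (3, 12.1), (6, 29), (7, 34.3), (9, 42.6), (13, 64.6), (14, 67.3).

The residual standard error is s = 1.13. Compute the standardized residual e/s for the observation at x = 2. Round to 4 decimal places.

ŷ = -1.6 + 5·2 = 8.4
e = 8.9 − 8.4 = 0.5
e/s = 0.5 / 1.13 = 0.4425

0.4425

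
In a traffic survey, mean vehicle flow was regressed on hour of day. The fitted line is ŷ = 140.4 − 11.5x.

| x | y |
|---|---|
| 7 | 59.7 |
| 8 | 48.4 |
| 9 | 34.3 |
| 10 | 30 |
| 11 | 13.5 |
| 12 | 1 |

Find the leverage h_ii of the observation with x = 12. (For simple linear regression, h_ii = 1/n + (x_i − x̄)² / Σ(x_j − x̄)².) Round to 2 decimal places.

x̄ = (7 + 8 + 9 + 10 + 11 + 12)/6 = 9.5
Σ(x − x̄)² = 6.25 + 2.25 + 0.25 + 0.25 + 2.25 + 6.25 = 17.5
h = 1/6 + (2.5)²/17.5 = 0.166667 + 0.357143 = 0.52

h = 0.52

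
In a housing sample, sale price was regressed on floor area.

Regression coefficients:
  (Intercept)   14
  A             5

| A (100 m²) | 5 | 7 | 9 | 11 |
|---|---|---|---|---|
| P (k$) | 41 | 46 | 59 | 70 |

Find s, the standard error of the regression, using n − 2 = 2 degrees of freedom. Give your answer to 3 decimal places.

s = 2.646

A=5: ŷ = 14 + 5·5 = 39; r = 41 − 39 = 2
A=7: ŷ = 14 + 5·7 = 49; r = 46 − 49 = -3
A=9: ŷ = 14 + 5·9 = 59; r = 59 − 59 = 0
A=11: ŷ = 14 + 5·11 = 69; r = 70 − 69 = 1
SSE = 4 + 9 + 0 + 1 = 14
s = √(14/2) = √7 ≈ 2.646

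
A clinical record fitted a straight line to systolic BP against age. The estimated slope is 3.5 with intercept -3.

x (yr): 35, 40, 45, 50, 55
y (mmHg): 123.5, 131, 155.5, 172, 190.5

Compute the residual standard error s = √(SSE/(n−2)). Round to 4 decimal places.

s = 4.2426

x=35: ŷ = -3 + 3.5·35 = 119.5; r = 123.5 − 119.5 = 4
x=40: ŷ = -3 + 3.5·40 = 137; r = 131 − 137 = -6
x=45: ŷ = -3 + 3.5·45 = 154.5; r = 155.5 − 154.5 = 1
x=50: ŷ = -3 + 3.5·50 = 172; r = 172 − 172 = 0
x=55: ŷ = -3 + 3.5·55 = 189.5; r = 190.5 − 189.5 = 1
SSE = 16 + 36 + 1 + 0 + 1 = 54
s = √(54/3) = √18 ≈ 4.2426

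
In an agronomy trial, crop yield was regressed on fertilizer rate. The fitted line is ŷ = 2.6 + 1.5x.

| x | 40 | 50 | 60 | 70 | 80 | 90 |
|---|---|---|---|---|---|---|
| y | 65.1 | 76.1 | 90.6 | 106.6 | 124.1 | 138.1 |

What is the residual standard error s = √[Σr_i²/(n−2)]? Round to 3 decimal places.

s = 2.000

x=40: ŷ = 2.6 + 1.5·40 = 62.6; r = 65.1 − 62.6 = 2.5
x=50: ŷ = 2.6 + 1.5·50 = 77.6; r = 76.1 − 77.6 = -1.5
x=60: ŷ = 2.6 + 1.5·60 = 92.6; r = 90.6 − 92.6 = -2
x=70: ŷ = 2.6 + 1.5·70 = 107.6; r = 106.6 − 107.6 = -1
x=80: ŷ = 2.6 + 1.5·80 = 122.6; r = 124.1 − 122.6 = 1.5
x=90: ŷ = 2.6 + 1.5·90 = 137.6; r = 138.1 − 137.6 = 0.5
SSE = 6.25 + 2.25 + 4 + 1 + 2.25 + 0.25 = 16
s = √(16/4) = √4 ≈ 2.000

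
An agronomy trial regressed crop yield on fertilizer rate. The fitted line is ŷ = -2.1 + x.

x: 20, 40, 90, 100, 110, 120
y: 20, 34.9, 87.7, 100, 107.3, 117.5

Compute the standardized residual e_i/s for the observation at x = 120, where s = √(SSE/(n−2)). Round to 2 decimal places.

x=20: ŷ = -2.1 + 20 = 17.9; e = 20 − 17.9 = 2.1
x=40: ŷ = -2.1 + 40 = 37.9; e = 34.9 − 37.9 = -3
x=90: ŷ = -2.1 + 90 = 87.9; e = 87.7 − 87.9 = -0.2
x=100: ŷ = -2.1 + 100 = 97.9; e = 100 − 97.9 = 2.1
x=110: ŷ = -2.1 + 110 = 107.9; e = 107.3 − 107.9 = -0.6
x=120: ŷ = -2.1 + 120 = 117.9; e = 117.5 − 117.9 = -0.4
SSE = 4.41 + 9 + 0.04 + 4.41 + 0.36 + 0.16 = 18.38
s = √(18.38/4) = 2.1436
e/s = -0.4 / 2.1436 = -0.19

-0.19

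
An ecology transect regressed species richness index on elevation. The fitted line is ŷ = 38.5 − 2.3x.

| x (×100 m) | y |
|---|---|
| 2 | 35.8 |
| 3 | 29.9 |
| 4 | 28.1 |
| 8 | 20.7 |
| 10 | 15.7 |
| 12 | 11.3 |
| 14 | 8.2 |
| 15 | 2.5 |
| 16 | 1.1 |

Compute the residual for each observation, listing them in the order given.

x=2: ŷ = 38.5 − 2.3·2 = 33.9; r = 35.8 − 33.9 = 1.9
x=3: ŷ = 38.5 − 2.3·3 = 31.6; r = 29.9 − 31.6 = -1.7
x=4: ŷ = 38.5 − 2.3·4 = 29.3; r = 28.1 − 29.3 = -1.2
x=8: ŷ = 38.5 − 2.3·8 = 20.1; r = 20.7 − 20.1 = 0.6
x=10: ŷ = 38.5 − 2.3·10 = 15.5; r = 15.7 − 15.5 = 0.2
x=12: ŷ = 38.5 − 2.3·12 = 10.9; r = 11.3 − 10.9 = 0.4
x=14: ŷ = 38.5 − 2.3·14 = 6.3; r = 8.2 − 6.3 = 1.9
x=15: ŷ = 38.5 − 2.3·15 = 4; r = 2.5 − 4 = -1.5
x=16: ŷ = 38.5 − 2.3·16 = 1.7; r = 1.1 − 1.7 = -0.6

1.9, -1.7, -1.2, 0.6, 0.2, 0.4, 1.9, -1.5, -0.6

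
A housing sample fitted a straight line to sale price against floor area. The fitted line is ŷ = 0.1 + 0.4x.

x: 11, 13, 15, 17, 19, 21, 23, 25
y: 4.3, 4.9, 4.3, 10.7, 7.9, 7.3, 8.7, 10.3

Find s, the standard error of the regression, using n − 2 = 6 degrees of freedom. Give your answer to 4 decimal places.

s = 1.8148

x=11: ŷ = 0.1 + 0.4·11 = 4.5; e = 4.3 − 4.5 = -0.2
x=13: ŷ = 0.1 + 0.4·13 = 5.3; e = 4.9 − 5.3 = -0.4
x=15: ŷ = 0.1 + 0.4·15 = 6.1; e = 4.3 − 6.1 = -1.8
x=17: ŷ = 0.1 + 0.4·17 = 6.9; e = 10.7 − 6.9 = 3.8
x=19: ŷ = 0.1 + 0.4·19 = 7.7; e = 7.9 − 7.7 = 0.2
x=21: ŷ = 0.1 + 0.4·21 = 8.5; e = 7.3 − 8.5 = -1.2
x=23: ŷ = 0.1 + 0.4·23 = 9.3; e = 8.7 − 9.3 = -0.6
x=25: ŷ = 0.1 + 0.4·25 = 10.1; e = 10.3 − 10.1 = 0.2
SSE = 0.04 + 0.16 + 3.24 + 14.44 + 0.04 + 1.44 + 0.36 + 0.04 = 19.76
s = √(19.76/6) = √3.29333 ≈ 1.8148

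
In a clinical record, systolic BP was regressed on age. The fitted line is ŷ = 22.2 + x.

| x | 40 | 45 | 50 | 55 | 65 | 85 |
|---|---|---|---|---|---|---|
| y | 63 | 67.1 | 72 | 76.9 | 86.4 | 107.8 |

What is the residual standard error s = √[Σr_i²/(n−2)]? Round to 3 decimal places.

s = 0.667

x=40: ŷ = 22.2 + 40 = 62.2; r = 63 − 62.2 = 0.8
x=45: ŷ = 22.2 + 45 = 67.2; r = 67.1 − 67.2 = -0.1
x=50: ŷ = 22.2 + 50 = 72.2; r = 72 − 72.2 = -0.2
x=55: ŷ = 22.2 + 55 = 77.2; r = 76.9 − 77.2 = -0.3
x=65: ŷ = 22.2 + 65 = 87.2; r = 86.4 − 87.2 = -0.8
x=85: ŷ = 22.2 + 85 = 107.2; r = 107.8 − 107.2 = 0.6
SSE = 0.64 + 0.01 + 0.04 + 0.09 + 0.64 + 0.36 = 1.78
s = √(1.78/4) = √0.445 ≈ 0.667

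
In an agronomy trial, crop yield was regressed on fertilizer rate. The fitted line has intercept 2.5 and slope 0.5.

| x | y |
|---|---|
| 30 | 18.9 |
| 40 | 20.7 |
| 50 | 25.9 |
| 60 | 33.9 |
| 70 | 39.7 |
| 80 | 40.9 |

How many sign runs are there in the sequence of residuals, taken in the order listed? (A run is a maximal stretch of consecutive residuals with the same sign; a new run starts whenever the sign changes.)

x=30: ŷ = 2.5 + 0.5·30 = 17.5; r = 18.9 − 17.5 = 1.4
x=40: ŷ = 2.5 + 0.5·40 = 22.5; r = 20.7 − 22.5 = -1.8
x=50: ŷ = 2.5 + 0.5·50 = 27.5; r = 25.9 − 27.5 = -1.6
x=60: ŷ = 2.5 + 0.5·60 = 32.5; r = 33.9 − 32.5 = 1.4
x=70: ŷ = 2.5 + 0.5·70 = 37.5; r = 39.7 − 37.5 = 2.2
x=80: ŷ = 2.5 + 0.5·80 = 42.5; r = 40.9 − 42.5 = -1.6
Signs: + − − + + −
Runs: +×1, −×2, +×2, −×1 → 4

4 runs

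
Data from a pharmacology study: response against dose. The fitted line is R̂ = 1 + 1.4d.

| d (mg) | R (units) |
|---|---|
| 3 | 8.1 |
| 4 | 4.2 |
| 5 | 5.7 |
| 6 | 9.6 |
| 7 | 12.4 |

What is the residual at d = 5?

R̂ = 1 + 1.4·5 = 8
e = 5.7 − 8 = -2.3

e = -2.3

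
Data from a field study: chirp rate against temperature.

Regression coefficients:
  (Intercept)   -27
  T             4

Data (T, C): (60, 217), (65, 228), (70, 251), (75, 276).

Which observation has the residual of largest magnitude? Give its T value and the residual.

T = 65, r = -5

T=60: Ĉ = -27 + 4·60 = 213; r = 217 − 213 = 4
T=65: Ĉ = -27 + 4·65 = 233; r = 228 − 233 = -5
T=70: Ĉ = -27 + 4·70 = 253; r = 251 − 253 = -2
T=75: Ĉ = -27 + 4·75 = 273; r = 276 − 273 = 3
Largest |r| is 5 at T = 65, residual -5.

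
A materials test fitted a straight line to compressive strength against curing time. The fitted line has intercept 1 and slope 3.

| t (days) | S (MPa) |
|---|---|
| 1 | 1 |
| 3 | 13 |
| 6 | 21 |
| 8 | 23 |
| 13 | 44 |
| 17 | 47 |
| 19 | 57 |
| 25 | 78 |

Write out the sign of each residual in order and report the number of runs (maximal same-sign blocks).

6 runs

t=1: Ŝ = 1 + 3·1 = 4; e = 1 − 4 = -3
t=3: Ŝ = 1 + 3·3 = 10; e = 13 − 10 = 3
t=6: Ŝ = 1 + 3·6 = 19; e = 21 − 19 = 2
t=8: Ŝ = 1 + 3·8 = 25; e = 23 − 25 = -2
t=13: Ŝ = 1 + 3·13 = 40; e = 44 − 40 = 4
t=17: Ŝ = 1 + 3·17 = 52; e = 47 − 52 = -5
t=19: Ŝ = 1 + 3·19 = 58; e = 57 − 58 = -1
t=25: Ŝ = 1 + 3·25 = 76; e = 78 − 76 = 2
Signs: − + + − + − − +
Runs: −×1, +×2, −×1, +×1, −×2, +×1 → 6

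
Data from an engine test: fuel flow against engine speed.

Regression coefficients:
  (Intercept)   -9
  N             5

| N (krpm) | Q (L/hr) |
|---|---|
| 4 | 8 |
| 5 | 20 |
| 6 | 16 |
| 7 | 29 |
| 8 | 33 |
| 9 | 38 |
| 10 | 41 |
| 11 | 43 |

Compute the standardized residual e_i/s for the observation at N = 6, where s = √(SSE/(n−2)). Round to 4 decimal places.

-1.4049

N=4: ŷ = -9 + 5·4 = 11; e = 8 − 11 = -3
N=5: ŷ = -9 + 5·5 = 16; e = 20 − 16 = 4
N=6: ŷ = -9 + 5·6 = 21; e = 16 − 21 = -5
N=7: ŷ = -9 + 5·7 = 26; e = 29 − 26 = 3
N=8: ŷ = -9 + 5·8 = 31; e = 33 − 31 = 2
N=9: ŷ = -9 + 5·9 = 36; e = 38 − 36 = 2
N=10: ŷ = -9 + 5·10 = 41; e = 41 − 41 = 0
N=11: ŷ = -9 + 5·11 = 46; e = 43 − 46 = -3
SSE = 9 + 16 + 25 + 9 + 4 + 4 + 0 + 9 = 76
s = √(76/6) = 3.55903
e/s = -5 / 3.55903 = -1.4049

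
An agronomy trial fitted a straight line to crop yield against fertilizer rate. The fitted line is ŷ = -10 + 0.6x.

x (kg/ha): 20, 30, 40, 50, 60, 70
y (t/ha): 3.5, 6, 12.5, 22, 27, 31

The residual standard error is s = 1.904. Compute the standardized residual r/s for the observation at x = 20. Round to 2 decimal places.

ŷ = -10 + 0.6·20 = 2
r = 3.5 − 2 = 1.5
r/s = 1.5 / 1.904 = 0.79

0.79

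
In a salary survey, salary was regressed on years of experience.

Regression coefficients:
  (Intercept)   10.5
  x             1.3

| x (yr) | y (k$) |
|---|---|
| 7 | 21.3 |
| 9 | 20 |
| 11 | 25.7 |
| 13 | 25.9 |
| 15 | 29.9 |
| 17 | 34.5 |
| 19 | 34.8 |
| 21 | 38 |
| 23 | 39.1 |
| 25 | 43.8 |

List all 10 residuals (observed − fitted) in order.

x=7: ŷ = 10.5 + 1.3·7 = 19.6; e = 21.3 − 19.6 = 1.7
x=9: ŷ = 10.5 + 1.3·9 = 22.2; e = 20 − 22.2 = -2.2
x=11: ŷ = 10.5 + 1.3·11 = 24.8; e = 25.7 − 24.8 = 0.9
x=13: ŷ = 10.5 + 1.3·13 = 27.4; e = 25.9 − 27.4 = -1.5
x=15: ŷ = 10.5 + 1.3·15 = 30; e = 29.9 − 30 = -0.1
x=17: ŷ = 10.5 + 1.3·17 = 32.6; e = 34.5 − 32.6 = 1.9
x=19: ŷ = 10.5 + 1.3·19 = 35.2; e = 34.8 − 35.2 = -0.4
x=21: ŷ = 10.5 + 1.3·21 = 37.8; e = 38 − 37.8 = 0.2
x=23: ŷ = 10.5 + 1.3·23 = 40.4; e = 39.1 − 40.4 = -1.3
x=25: ŷ = 10.5 + 1.3·25 = 43; e = 43.8 − 43 = 0.8

1.7, -2.2, 0.9, -1.5, -0.1, 1.9, -0.4, 0.2, -1.3, 0.8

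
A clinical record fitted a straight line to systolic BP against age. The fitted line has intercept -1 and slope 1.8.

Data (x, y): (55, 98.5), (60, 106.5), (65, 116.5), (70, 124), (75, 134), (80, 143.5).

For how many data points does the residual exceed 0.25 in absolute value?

x=55: ŷ = -1 + 1.8·55 = 98; r = 98.5 − 98 = 0.5
x=60: ŷ = -1 + 1.8·60 = 107; r = 106.5 − 107 = -0.5
x=65: ŷ = -1 + 1.8·65 = 116; r = 116.5 − 116 = 0.5
x=70: ŷ = -1 + 1.8·70 = 125; r = 124 − 125 = -1
x=75: ŷ = -1 + 1.8·75 = 134; r = 134 − 134 = 0
x=80: ŷ = -1 + 1.8·80 = 143; r = 143.5 − 143 = 0.5
|r| > 0.25: x=55 (|r|=0.5), x=60 (|r|=0.5), x=65 (|r|=0.5), x=70 (|r|=1), x=80 (|r|=0.5) → 5

5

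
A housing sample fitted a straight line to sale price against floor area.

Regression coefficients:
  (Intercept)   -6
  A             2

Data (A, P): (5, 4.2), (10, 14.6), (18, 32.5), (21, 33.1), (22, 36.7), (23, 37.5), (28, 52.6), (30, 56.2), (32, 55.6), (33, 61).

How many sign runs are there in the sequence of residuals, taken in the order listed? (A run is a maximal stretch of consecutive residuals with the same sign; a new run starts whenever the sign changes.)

A=5: ŷ = -6 + 2·5 = 4; r = 4.2 − 4 = 0.2
A=10: ŷ = -6 + 2·10 = 14; r = 14.6 − 14 = 0.6
A=18: ŷ = -6 + 2·18 = 30; r = 32.5 − 30 = 2.5
A=21: ŷ = -6 + 2·21 = 36; r = 33.1 − 36 = -2.9
A=22: ŷ = -6 + 2·22 = 38; r = 36.7 − 38 = -1.3
A=23: ŷ = -6 + 2·23 = 40; r = 37.5 − 40 = -2.5
A=28: ŷ = -6 + 2·28 = 50; r = 52.6 − 50 = 2.6
A=30: ŷ = -6 + 2·30 = 54; r = 56.2 − 54 = 2.2
A=32: ŷ = -6 + 2·32 = 58; r = 55.6 − 58 = -2.4
A=33: ŷ = -6 + 2·33 = 60; r = 61 − 60 = 1
Signs: + + + − − − + + − +
Runs: +×3, −×3, +×2, −×1, +×1 → 5

5 runs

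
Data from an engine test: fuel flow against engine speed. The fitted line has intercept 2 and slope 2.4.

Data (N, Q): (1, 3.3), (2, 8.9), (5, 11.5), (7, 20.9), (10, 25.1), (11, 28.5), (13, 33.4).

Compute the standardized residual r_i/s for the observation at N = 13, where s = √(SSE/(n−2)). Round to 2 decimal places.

0.11

N=1: ŷ = 2 + 2.4·1 = 4.4; r = 3.3 − 4.4 = -1.1
N=2: ŷ = 2 + 2.4·2 = 6.8; r = 8.9 − 6.8 = 2.1
N=5: ŷ = 2 + 2.4·5 = 14; r = 11.5 − 14 = -2.5
N=7: ŷ = 2 + 2.4·7 = 18.8; r = 20.9 − 18.8 = 2.1
N=10: ŷ = 2 + 2.4·10 = 26; r = 25.1 − 26 = -0.9
N=11: ŷ = 2 + 2.4·11 = 28.4; r = 28.5 − 28.4 = 0.1
N=13: ŷ = 2 + 2.4·13 = 33.2; r = 33.4 − 33.2 = 0.2
SSE = 1.21 + 4.41 + 6.25 + 4.41 + 0.81 + 0.01 + 0.04 = 17.14
s = √(17.14/5) = 1.85149
r/s = 0.2 / 1.85149 = 0.11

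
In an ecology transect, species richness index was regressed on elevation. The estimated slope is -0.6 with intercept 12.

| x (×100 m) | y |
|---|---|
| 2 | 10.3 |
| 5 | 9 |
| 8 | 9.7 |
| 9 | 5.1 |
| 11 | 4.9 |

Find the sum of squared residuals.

SSE = 9

x=2: ŷ = 12 − 0.6·2 = 10.8; r = 10.3 − 10.8 = -0.5
x=5: ŷ = 12 − 0.6·5 = 9; r = 9 − 9 = 0
x=8: ŷ = 12 − 0.6·8 = 7.2; r = 9.7 − 7.2 = 2.5
x=9: ŷ = 12 − 0.6·9 = 6.6; r = 5.1 − 6.6 = -1.5
x=11: ŷ = 12 − 0.6·11 = 5.4; r = 4.9 − 5.4 = -0.5
SSE = 0.25 + 0 + 6.25 + 2.25 + 0.25 = 9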